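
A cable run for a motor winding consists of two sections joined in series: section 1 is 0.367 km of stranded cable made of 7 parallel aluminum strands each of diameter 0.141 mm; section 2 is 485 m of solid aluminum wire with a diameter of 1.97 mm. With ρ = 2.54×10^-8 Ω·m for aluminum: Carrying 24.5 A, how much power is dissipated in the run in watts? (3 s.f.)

Section 1: A_strand = π(7.0500e-05)² = 1.561e-08 m²; R₁ = ρL/(N·A_s) = (2.54×10^-8)(367)/(7×1.561e-08) = 85.29 Ω
Section 2: A = π(d/2)² = π(9.8500e-04 m)² = 3.048e-06 m²
R₂ = (2.54×10^-8)(485)/(3.048e-06) = 4.042 Ω
R = R₁ + R₂ = 89.33 Ω
P = I²R = (24.5)² × 89.33 = 53600 W

53600 W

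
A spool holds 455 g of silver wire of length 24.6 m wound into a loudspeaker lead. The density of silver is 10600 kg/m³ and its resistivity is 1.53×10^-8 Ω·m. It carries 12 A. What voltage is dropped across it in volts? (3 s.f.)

A = m/(density·L) = 0.455/(10600×24.6) = 1.7449e-06 m²
R = ρL/A = (1.53×10^-8)(24.6)/(1.7449e-06) = 0.2157 Ω
V = IR = 12 × 0.2157 = 2.59 V

2.59 V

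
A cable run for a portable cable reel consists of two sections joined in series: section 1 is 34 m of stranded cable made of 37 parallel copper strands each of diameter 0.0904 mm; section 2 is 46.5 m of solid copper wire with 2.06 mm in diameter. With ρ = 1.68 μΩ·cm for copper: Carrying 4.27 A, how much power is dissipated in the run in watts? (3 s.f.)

48.1 W

ρ = 1.68 μΩ·cm = 1.68×10^-8 Ω·m
Section 1: A_strand = π(4.5200e-05)² = 6.418e-09 m²; R₁ = ρL/(N·A_s) = (1.68×10^-8)(34)/(37×6.418e-09) = 2.405 Ω
Section 2: A = π(d/2)² = π(1.0300e-03 m)² = 3.333e-06 m²
R₂ = (1.68×10^-8)(46.5)/(3.333e-06) = 0.2344 Ω
R = R₁ + R₂ = 2.64 Ω
P = I²R = (4.27)² × 2.64 = 48.1 W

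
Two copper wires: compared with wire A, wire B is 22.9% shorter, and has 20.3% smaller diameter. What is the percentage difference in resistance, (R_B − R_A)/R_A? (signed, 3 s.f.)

21.4%

R ∝ L/d², so R_B/R_A = (1 − 22.9/100) × (1 − 20.3/100)⁻²
= 0.771 × 1.574 = 1.214
(R_B − R_A)/R_A = 1.214 − 1 = 21.4%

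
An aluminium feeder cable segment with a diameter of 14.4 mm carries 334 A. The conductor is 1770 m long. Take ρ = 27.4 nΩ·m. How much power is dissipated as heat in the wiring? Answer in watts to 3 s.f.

33200 W

ρ = 27.4 nΩ·m = 2.74×10^-8 Ω·m
A = π(d/2)² = π(7.2000e-03 m)² = 1.629e-04 m²
R = ρL/A = (2.74×10^-8)(1770)/(1.629e-04) = 0.2978 Ω
P = I²R = (334)² × 0.2978 = 33200 W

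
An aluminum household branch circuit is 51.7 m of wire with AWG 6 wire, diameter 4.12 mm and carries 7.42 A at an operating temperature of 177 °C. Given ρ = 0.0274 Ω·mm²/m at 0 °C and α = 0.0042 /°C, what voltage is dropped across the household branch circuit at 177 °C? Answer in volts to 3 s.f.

ρ = 0.0274 Ω·mm²/m = 2.74×10^-8 Ω·m
A = π(4.12/2 mm)² = π(2.0600e-03 m)² = 1.333e-05 m²
R₍0₎ = ρL/A = (2.74×10^-8)(51.7)/(1.333e-05) = 0.1063 Ω
R₍177₎ = R₍0₎(1 + αΔT) = 0.1063 × (1 + 0.0042×177) = 0.1852 Ω
V = IR = 7.42 × 0.1852 = 1.37 V

1.37 V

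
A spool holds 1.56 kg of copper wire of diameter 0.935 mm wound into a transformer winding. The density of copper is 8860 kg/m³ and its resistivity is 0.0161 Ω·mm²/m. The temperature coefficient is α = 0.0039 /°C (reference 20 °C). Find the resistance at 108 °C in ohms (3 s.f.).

ρ = 0.0161 Ω·mm²/m = 1.61×10^-8 Ω·m
A = π(d/2)² = π(4.6750e-04 m)² = 6.8661e-07 m²
L = m/(density·A) = 1.56/(8860×6.8661e-07) = 256.4 m
R = ρL/A = (1.61×10^-8)(256.4)/(6.8661e-07) = 6.013 Ω
R(108 °C) = 6.013 × (1 + 0.0039×88) = 8.08 Ω

8.08 Ω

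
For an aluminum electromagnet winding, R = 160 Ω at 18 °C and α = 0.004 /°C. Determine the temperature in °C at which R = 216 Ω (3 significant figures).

106 °C

R = R₀(1 + α(T − T₀)) ⇒ T = T₀ + (R/R₀ − 1)/α
T = 18 + (216/160 − 1)/0.004 = 18 + (0.35)/0.004 = 106 °C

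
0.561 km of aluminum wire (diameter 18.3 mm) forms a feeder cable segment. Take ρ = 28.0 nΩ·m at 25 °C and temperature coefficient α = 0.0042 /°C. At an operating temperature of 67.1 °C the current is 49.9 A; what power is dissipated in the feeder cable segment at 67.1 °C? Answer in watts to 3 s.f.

175 W

ρ = 28.0 nΩ·m = 2.80×10^-8 Ω·m
A = π(d/2)² = π(9.1500e-03 m)² = 2.630e-04 m²
R₍25₎ = ρL/A = (2.80×10^-8)(561)/(2.630e-04) = 0.05972 Ω
R₍67.1₎ = R₍25₎(1 + αΔT) = 0.05972 × (1 + 0.0042×42.1) = 0.07028 Ω
P = I²R = (49.9)² × 0.07028 = 175 W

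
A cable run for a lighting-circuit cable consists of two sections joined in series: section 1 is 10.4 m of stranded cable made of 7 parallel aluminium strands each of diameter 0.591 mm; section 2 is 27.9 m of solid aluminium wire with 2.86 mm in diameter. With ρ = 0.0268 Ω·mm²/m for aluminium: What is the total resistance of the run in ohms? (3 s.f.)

ρ = 0.0268 Ω·mm²/m = 2.68×10^-8 Ω·m
Section 1: A_strand = π(2.9550e-04)² = 2.743e-07 m²; R₁ = ρL/(N·A_s) = (2.68×10^-8)(10.4)/(7×2.743e-07) = 0.1451 Ω
Section 2: A = π(d/2)² = π(1.4300e-03 m)² = 6.424e-06 m²
R₂ = (2.68×10^-8)(27.9)/(6.424e-06) = 0.1164 Ω
R = R₁ + R₂ = 0.262 Ω

0.262 Ω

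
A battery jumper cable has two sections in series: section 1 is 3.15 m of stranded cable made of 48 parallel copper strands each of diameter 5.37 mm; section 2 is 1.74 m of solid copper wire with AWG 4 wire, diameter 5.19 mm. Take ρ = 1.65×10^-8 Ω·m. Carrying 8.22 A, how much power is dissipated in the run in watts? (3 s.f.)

Section 1: A_strand = π(2.6850e-03)² = 2.265e-05 m²; R₁ = ρL/(N·A_s) = (1.65×10^-8)(3.15)/(48×2.265e-05) = 4.781×10^-5 Ω
Section 2: A = π(5.19/2 mm)² = π(2.5950e-03 m)² = 2.116e-05 m²
R₂ = (1.65×10^-8)(1.74)/(2.116e-05) = 0.001357 Ω
R = R₁ + R₂ = 0.001405 Ω
P = I²R = (8.22)² × 0.001405 = 0.0949 W

0.0949 W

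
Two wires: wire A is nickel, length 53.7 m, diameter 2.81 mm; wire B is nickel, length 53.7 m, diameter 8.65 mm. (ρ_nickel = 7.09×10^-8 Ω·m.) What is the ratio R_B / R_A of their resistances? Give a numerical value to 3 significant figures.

0.106

R ∝ ρL/d², so R_B/R_A = (d_A/d_B)²
= (2.81/8.65)² = 0.106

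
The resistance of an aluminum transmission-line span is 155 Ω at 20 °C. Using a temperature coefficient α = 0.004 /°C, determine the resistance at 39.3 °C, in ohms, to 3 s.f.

ΔT = 39.3 − 20 = 19.3 °C
R = R₀(1 + αΔT) = 155 × (1 + 0.004×19.3) = 155 × 1.077 = 167 Ω

167 Ω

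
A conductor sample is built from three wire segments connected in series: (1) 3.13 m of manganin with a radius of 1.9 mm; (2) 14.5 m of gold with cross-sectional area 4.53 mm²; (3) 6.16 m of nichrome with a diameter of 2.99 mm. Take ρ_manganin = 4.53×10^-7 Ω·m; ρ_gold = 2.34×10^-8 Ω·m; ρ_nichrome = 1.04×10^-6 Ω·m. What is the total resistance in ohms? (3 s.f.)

1.11 Ω

Seg 1: A = πr² = π(1.9000e-03 m)² = 1.134e-05 m²
R_1 = (4.53×10^-7)(3.13)/(1.134e-05) = 0.125 Ω
Seg 2: A = 4.53 mm² = 4.530e-06 m²
R_2 = (2.34×10^-8)(14.5)/(4.530e-06) = 0.0749 Ω
Seg 3: A = π(d/2)² = π(1.4950e-03 m)² = 7.022e-06 m²
R_3 = (1.04×10^-6)(6.16)/(7.022e-06) = 0.9124 Ω
R_total = R_1 + R_2 + R_3 = 1.11 Ω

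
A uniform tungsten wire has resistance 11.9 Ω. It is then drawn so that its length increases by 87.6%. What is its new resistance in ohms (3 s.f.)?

k = 1 + 87.6/100 = 1.876; volume constant ⇒ A' = A/k, so R' = k²R.
R' = 3.519 × 11.9 = 41.9 Ω

41.9 Ω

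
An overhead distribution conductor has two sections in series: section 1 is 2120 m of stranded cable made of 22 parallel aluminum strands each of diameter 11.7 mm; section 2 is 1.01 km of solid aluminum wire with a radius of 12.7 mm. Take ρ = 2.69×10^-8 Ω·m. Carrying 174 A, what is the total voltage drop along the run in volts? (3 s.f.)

Section 1: A_strand = π(5.8500e-03)² = 1.075e-04 m²; R₁ = ρL/(N·A_s) = (2.69×10^-8)(2120)/(22×1.075e-04) = 0.02411 Ω
Section 2: A = πr² = π(1.2700e-02 m)² = 5.067e-04 m²
R₂ = (2.69×10^-8)(1010)/(5.067e-04) = 0.05362 Ω
R = R₁ + R₂ = 0.07773 Ω
V = IR = 174 × 0.07773 = 13.5 V

13.5 V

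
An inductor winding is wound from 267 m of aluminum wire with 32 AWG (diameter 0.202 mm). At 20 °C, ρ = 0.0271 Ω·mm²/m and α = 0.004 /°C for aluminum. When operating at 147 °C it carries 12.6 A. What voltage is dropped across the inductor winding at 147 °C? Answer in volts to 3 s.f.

4290 V

ρ = 0.0271 Ω·mm²/m = 2.71×10^-8 Ω·m
A = π(0.202/2 mm)² = π(1.0100e-04 m)² = 3.205e-08 m²
R₍20₎ = ρL/A = (2.71×10^-8)(267)/(3.205e-08) = 225.8 Ω
R₍147₎ = R₍20₎(1 + αΔT) = 225.8 × (1 + 0.004×127) = 340.5 Ω
V = IR = 12.6 × 340.5 = 4290 V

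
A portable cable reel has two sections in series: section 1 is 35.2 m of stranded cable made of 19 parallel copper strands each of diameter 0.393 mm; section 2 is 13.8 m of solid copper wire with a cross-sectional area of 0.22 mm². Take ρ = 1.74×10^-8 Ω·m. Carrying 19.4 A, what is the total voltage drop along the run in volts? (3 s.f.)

26.3 V

Section 1: A_strand = π(1.9650e-04)² = 1.213e-07 m²; R₁ = ρL/(N·A_s) = (1.74×10^-8)(35.2)/(19×1.213e-07) = 0.2657 Ω
Section 2: A = 0.22 mm² = 2.200e-07 m²
R₂ = (1.74×10^-8)(13.8)/(2.200e-07) = 1.091 Ω
R = R₁ + R₂ = 1.357 Ω
V = IR = 19.4 × 1.357 = 26.3 V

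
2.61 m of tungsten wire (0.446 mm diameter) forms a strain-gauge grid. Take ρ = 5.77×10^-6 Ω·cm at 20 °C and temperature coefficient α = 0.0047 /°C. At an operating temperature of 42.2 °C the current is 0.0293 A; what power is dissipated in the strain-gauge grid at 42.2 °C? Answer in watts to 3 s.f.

ρ = 5.77×10^-6 Ω·cm = 5.77×10^-8 Ω·m
A = π(d/2)² = π(2.2300e-04 m)² = 1.562e-07 m²
R₍20₎ = ρL/A = (5.77×10^-8)(2.61)/(1.562e-07) = 0.964 Ω
R₍42.2₎ = R₍20₎(1 + αΔT) = 0.964 × (1 + 0.0047×22.2) = 1.065 Ω
P = I²R = (0.0293)² × 1.065 = 9.14×10^-4 W

9.14×10^-4 W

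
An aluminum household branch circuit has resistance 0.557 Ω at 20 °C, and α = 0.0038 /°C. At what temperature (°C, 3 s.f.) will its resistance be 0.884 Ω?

174 °C

R = R₀(1 + α(T − T₀)) ⇒ T = T₀ + (R/R₀ − 1)/α
T = 20 + (0.884/0.557 − 1)/0.0038 = 20 + (0.5871)/0.0038 = 174 °C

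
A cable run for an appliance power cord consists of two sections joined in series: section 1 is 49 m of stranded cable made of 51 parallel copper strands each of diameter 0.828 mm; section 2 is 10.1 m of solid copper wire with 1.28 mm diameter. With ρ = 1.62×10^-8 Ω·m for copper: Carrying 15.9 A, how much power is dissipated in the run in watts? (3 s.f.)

39.5 W

Section 1: A_strand = π(4.1400e-04)² = 5.385e-07 m²; R₁ = ρL/(N·A_s) = (1.62×10^-8)(49)/(51×5.385e-07) = 0.02891 Ω
Section 2: A = π(d/2)² = π(6.4000e-04 m)² = 1.287e-06 m²
R₂ = (1.62×10^-8)(10.1)/(1.287e-06) = 0.1272 Ω
R = R₁ + R₂ = 0.1561 Ω
P = I²R = (15.9)² × 0.1561 = 39.5 W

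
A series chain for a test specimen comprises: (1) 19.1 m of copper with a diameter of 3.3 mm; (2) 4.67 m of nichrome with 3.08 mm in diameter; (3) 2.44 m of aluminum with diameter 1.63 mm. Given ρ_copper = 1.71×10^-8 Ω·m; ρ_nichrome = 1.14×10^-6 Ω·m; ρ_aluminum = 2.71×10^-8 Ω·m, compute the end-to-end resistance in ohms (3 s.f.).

Seg 1: A = π(d/2)² = π(1.6500e-03 m)² = 8.553e-06 m²
R_1 = (1.71×10^-8)(19.1)/(8.553e-06) = 0.03819 Ω
Seg 2: A = π(d/2)² = π(1.5400e-03 m)² = 7.451e-06 m²
R_2 = (1.14×10^-6)(4.67)/(7.451e-06) = 0.7145 Ω
Seg 3: A = π(d/2)² = π(8.1500e-04 m)² = 2.087e-06 m²
R_3 = (2.71×10^-8)(2.44)/(2.087e-06) = 0.03169 Ω
R_total = R_1 + R_2 + R_3 = 0.784 Ω

0.784 Ω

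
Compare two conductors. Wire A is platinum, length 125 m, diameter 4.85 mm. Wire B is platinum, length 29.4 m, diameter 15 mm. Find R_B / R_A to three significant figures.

R ∝ ρL/d², so R_B/R_A = (L_B/L_A) × (d_A/d_B)²
= (29.4/125) × (4.85/15)² = 0.0246

0.0246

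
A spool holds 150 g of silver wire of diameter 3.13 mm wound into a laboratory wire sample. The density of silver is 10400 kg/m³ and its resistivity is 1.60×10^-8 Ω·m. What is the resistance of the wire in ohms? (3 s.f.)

0.00390 Ω

A = π(d/2)² = π(1.5650e-03 m)² = 7.6945e-06 m²
L = m/(density·A) = 0.15/(10400×7.6945e-06) = 1.874 m
R = ρL/A = (1.60×10^-8)(1.874)/(7.6945e-06) = 0.00390 Ω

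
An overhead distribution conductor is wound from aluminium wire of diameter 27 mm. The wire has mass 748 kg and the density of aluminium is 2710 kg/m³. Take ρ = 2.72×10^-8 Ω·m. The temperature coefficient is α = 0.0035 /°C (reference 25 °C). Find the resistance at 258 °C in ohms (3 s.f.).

A = π(d/2)² = π(1.3500e-02 m)² = 5.7256e-04 m²
L = m/(density·A) = 748/(2710×5.7256e-04) = 482.1 m
R = ρL/A = (2.72×10^-8)(482.1)/(5.7256e-04) = 0.0229 Ω
R(258 °C) = 0.0229 × (1 + 0.0035×233) = 0.0416 Ω

0.0416 Ω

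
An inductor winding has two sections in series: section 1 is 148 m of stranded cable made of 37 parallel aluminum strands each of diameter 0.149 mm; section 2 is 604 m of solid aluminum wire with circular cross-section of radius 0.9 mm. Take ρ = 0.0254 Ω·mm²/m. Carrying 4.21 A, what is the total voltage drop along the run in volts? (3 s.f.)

ρ = 0.0254 Ω·mm²/m = 2.54×10^-8 Ω·m
Section 1: A_strand = π(7.4500e-05)² = 1.744e-08 m²; R₁ = ρL/(N·A_s) = (2.54×10^-8)(148)/(37×1.744e-08) = 5.827 Ω
Section 2: A = πr² = π(9.0000e-04 m)² = 2.545e-06 m²
R₂ = (2.54×10^-8)(604)/(2.545e-06) = 6.029 Ω
R = R₁ + R₂ = 11.86 Ω
V = IR = 4.21 × 11.86 = 49.9 V

49.9 V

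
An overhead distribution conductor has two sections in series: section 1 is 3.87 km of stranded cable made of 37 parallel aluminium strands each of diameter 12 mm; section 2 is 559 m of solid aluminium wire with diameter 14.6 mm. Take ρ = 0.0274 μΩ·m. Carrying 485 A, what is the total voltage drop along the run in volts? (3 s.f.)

56.7 V

ρ = 0.0274 μΩ·m = 2.74×10^-8 Ω·m
Section 1: A_strand = π(6.0000e-03)² = 1.131e-04 m²; R₁ = ρL/(N·A_s) = (2.74×10^-8)(3870)/(37×1.131e-04) = 0.02534 Ω
Section 2: A = π(d/2)² = π(7.3000e-03 m)² = 1.674e-04 m²
R₂ = (2.74×10^-8)(559)/(1.674e-04) = 0.09149 Ω
R = R₁ + R₂ = 0.1168 Ω
V = IR = 485 × 0.1168 = 56.7 V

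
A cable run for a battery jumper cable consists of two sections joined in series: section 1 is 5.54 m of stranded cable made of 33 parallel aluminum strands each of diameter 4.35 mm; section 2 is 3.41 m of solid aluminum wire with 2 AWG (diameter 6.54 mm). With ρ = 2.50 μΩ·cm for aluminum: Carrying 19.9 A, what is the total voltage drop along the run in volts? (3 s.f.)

0.0561 V

ρ = 2.50 μΩ·cm = 2.50×10^-8 Ω·m
Section 1: A_strand = π(2.1750e-03)² = 1.486e-05 m²; R₁ = ρL/(N·A_s) = (2.50×10^-8)(5.54)/(33×1.486e-05) = 2.824×10^-4 Ω
Section 2: A = π(6.54/2 mm)² = π(3.2700e-03 m)² = 3.359e-05 m²
R₂ = (2.50×10^-8)(3.41)/(3.359e-05) = 0.002538 Ω
R = R₁ + R₂ = 0.00282 Ω
V = IR = 19.9 × 0.00282 = 0.0561 V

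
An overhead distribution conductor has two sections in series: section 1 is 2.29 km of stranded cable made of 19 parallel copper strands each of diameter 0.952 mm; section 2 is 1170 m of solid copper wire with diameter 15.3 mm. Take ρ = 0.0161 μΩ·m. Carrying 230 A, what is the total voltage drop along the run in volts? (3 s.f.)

651 V

ρ = 0.0161 μΩ·m = 1.61×10^-8 Ω·m
Section 1: A_strand = π(4.7600e-04)² = 7.118e-07 m²; R₁ = ρL/(N·A_s) = (1.61×10^-8)(2290)/(19×7.118e-07) = 2.726 Ω
Section 2: A = π(d/2)² = π(7.6500e-03 m)² = 1.839e-04 m²
R₂ = (1.61×10^-8)(1170)/(1.839e-04) = 0.1025 Ω
R = R₁ + R₂ = 2.829 Ω
V = IR = 230 × 2.829 = 651 V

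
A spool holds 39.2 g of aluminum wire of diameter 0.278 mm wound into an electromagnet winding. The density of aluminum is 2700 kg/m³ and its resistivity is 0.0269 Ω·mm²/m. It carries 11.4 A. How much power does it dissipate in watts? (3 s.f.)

13800 W

ρ = 0.0269 Ω·mm²/m = 2.69×10^-8 Ω·m
A = π(d/2)² = π(1.3900e-04 m)² = 6.0699e-08 m²
L = m/(density·A) = 0.0392/(2700×6.0699e-08) = 239.2 m
R = ρL/A = (2.69×10^-8)(239.2)/(6.0699e-08) = 106 Ω
P = I²R = (11.4)² × 106 = 13800 W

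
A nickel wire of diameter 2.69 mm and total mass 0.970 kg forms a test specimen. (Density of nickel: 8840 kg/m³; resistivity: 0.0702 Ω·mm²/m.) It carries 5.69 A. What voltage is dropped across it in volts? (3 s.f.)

ρ = 0.0702 Ω·mm²/m = 7.02×10^-8 Ω·m
A = π(d/2)² = π(1.3450e-03 m)² = 5.6832e-06 m²
L = m/(density·A) = 0.97/(8840×5.6832e-06) = 19.31 m
R = ρL/A = (7.02×10^-8)(19.31)/(5.6832e-06) = 0.2385 Ω
V = IR = 5.69 × 0.2385 = 1.36 V

1.36 V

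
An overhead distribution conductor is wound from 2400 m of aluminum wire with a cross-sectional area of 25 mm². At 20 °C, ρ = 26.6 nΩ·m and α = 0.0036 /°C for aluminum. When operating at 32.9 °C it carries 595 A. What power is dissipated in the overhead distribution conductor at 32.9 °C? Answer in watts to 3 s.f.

ρ = 26.6 nΩ·m = 2.66×10^-8 Ω·m
A = 25 mm² = 2.500e-05 m²
R₍20₎ = ρL/A = (2.66×10^-8)(2400)/(2.500e-05) = 2.554 Ω
R₍32.9₎ = R₍20₎(1 + αΔT) = 2.554 × (1 + 0.0036×12.9) = 2.672 Ω
P = I²R = (595)² × 2.672 = 9.46×10^5 W

9.46×10^5 W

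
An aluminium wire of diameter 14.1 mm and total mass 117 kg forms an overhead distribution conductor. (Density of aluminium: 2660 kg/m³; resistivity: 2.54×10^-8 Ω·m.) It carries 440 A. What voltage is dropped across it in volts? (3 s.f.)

20.2 V

A = π(d/2)² = π(7.0500e-03 m)² = 1.5615e-04 m²
L = m/(density·A) = 117/(2660×1.5615e-04) = 281.7 m
R = ρL/A = (2.54×10^-8)(281.7)/(1.5615e-04) = 0.04582 Ω
V = IR = 440 × 0.04582 = 20.2 V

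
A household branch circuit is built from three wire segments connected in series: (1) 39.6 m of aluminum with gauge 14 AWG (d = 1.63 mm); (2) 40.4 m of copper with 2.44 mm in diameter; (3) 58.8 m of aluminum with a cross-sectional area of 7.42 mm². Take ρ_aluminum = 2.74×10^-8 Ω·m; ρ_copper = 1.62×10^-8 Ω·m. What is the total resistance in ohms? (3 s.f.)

0.877 Ω

Seg 1: A = π(1.63/2 mm)² = π(8.1500e-04 m)² = 2.087e-06 m²
R_1 = (2.74×10^-8)(39.6)/(2.087e-06) = 0.52 Ω
Seg 2: A = π(d/2)² = π(1.2200e-03 m)² = 4.676e-06 m²
R_2 = (1.62×10^-8)(40.4)/(4.676e-06) = 0.14 Ω
Seg 3: A = 7.42 mm² = 7.420e-06 m²
R_3 = (2.74×10^-8)(58.8)/(7.420e-06) = 0.2171 Ω
R_total = R_1 + R_2 + R_3 = 0.877 Ω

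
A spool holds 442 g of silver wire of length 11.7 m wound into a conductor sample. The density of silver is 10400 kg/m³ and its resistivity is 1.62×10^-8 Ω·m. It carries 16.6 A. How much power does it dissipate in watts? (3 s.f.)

14.4 W

A = m/(density·L) = 0.442/(10400×11.7) = 3.6325e-06 m²
R = ρL/A = (1.62×10^-8)(11.7)/(3.6325e-06) = 0.05218 Ω
P = I²R = (16.6)² × 0.05218 = 14.4 W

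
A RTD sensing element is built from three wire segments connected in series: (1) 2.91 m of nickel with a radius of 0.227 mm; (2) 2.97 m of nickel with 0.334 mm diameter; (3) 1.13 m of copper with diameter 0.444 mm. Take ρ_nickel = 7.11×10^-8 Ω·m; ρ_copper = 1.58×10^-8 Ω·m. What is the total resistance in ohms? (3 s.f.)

Seg 1: A = πr² = π(2.2700e-04 m)² = 1.619e-07 m²
R_1 = (7.11×10^-8)(2.91)/(1.619e-07) = 1.278 Ω
Seg 2: A = π(d/2)² = π(1.6700e-04 m)² = 8.762e-08 m²
R_2 = (7.11×10^-8)(2.97)/(8.762e-08) = 2.41 Ω
Seg 3: A = π(d/2)² = π(2.2200e-04 m)² = 1.548e-07 m²
R_3 = (1.58×10^-8)(1.13)/(1.548e-07) = 0.1153 Ω
R_total = R_1 + R_2 + R_3 = 3.80 Ω

3.80 Ω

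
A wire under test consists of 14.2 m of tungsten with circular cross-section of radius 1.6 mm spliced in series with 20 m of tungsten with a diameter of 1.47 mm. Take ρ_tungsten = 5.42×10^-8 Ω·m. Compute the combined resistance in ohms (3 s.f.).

0.734 Ω

Segment 1: A = πr² = π(1.6000e-03 m)² = 8.042e-06 m²
R₁ = ρL/A = (5.42×10^-8)(14.2)/(8.042e-06) = 0.0957 Ω
Segment 2: A = π(d/2)² = π(7.3500e-04 m)² = 1.697e-06 m²
R₂ = (5.42×10^-8)(20)/(1.697e-06) = 0.6387 Ω
R = R₁ + R₂ = 0.734 Ω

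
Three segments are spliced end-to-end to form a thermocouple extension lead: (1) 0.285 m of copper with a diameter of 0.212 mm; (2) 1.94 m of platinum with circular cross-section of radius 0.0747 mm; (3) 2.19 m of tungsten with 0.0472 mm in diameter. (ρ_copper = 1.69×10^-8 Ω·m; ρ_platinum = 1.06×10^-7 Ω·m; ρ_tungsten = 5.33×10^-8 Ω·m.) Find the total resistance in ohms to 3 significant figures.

78.6 Ω

Seg 1: A = π(d/2)² = π(1.0600e-04 m)² = 3.530e-08 m²
R_1 = (1.69×10^-8)(0.285)/(3.530e-08) = 0.1364 Ω
Seg 2: A = πr² = π(7.4700e-05 m)² = 1.753e-08 m²
R_2 = (1.06×10^-7)(1.94)/(1.753e-08) = 11.73 Ω
Seg 3: A = π(d/2)² = π(2.3600e-05 m)² = 1.750e-09 m²
R_3 = (5.33×10^-8)(2.19)/(1.750e-09) = 66.71 Ω
R_total = R_1 + R_2 + R_3 = 78.6 Ω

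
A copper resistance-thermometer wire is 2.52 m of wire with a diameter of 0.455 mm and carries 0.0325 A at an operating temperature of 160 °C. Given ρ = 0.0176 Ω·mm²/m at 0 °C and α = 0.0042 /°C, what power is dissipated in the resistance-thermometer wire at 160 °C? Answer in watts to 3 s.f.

ρ = 0.0176 Ω·mm²/m = 1.76×10^-8 Ω·m
A = π(d/2)² = π(2.2750e-04 m)² = 1.626e-07 m²
R₍0₎ = ρL/A = (1.76×10^-8)(2.52)/(1.626e-07) = 0.2728 Ω
R₍160₎ = R₍0₎(1 + αΔT) = 0.2728 × (1 + 0.0042×160) = 0.4561 Ω
P = I²R = (0.0325)² × 0.4561 = 4.82×10^-4 W

4.82×10^-4 W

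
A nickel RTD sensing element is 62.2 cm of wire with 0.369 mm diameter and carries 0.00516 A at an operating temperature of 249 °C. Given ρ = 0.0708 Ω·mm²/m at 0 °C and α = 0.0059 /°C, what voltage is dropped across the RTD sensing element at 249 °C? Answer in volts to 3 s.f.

ρ = 0.0708 Ω·mm²/m = 7.08×10^-8 Ω·m
A = π(d/2)² = π(1.8450e-04 m)² = 1.069e-07 m²
R₍0₎ = ρL/A = (7.08×10^-8)(0.622)/(1.069e-07) = 0.4118 Ω
R₍249₎ = R₍0₎(1 + αΔT) = 0.4118 × (1 + 0.0059×249) = 1.017 Ω
V = IR = 0.00516 × 1.017 = 0.00525 V

0.00525 V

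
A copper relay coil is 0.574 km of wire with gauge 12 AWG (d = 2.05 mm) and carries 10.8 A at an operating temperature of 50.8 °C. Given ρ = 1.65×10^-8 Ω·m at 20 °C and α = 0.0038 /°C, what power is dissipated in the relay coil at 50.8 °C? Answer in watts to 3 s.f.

A = π(2.05/2 mm)² = π(1.0250e-03 m)² = 3.301e-06 m²
R₍20₎ = ρL/A = (1.65×10^-8)(574)/(3.301e-06) = 2.869 Ω
R₍50.8₎ = R₍20₎(1 + αΔT) = 2.869 × (1 + 0.0038×30.8) = 3.205 Ω
P = I²R = (10.8)² × 3.205 = 374 W

374 W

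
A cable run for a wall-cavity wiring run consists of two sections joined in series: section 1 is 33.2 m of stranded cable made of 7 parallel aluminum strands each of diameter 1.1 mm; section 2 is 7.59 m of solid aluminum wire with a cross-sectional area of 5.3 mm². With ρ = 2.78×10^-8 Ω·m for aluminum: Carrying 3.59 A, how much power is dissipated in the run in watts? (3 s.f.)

Section 1: A_strand = π(5.5000e-04)² = 9.503e-07 m²; R₁ = ρL/(N·A_s) = (2.78×10^-8)(33.2)/(7×9.503e-07) = 0.1387 Ω
Section 2: A = 5.3 mm² = 5.300e-06 m²
R₂ = (2.78×10^-8)(7.59)/(5.300e-06) = 0.03981 Ω
R = R₁ + R₂ = 0.1786 Ω
P = I²R = (3.59)² × 0.1786 = 2.30 W

2.30 W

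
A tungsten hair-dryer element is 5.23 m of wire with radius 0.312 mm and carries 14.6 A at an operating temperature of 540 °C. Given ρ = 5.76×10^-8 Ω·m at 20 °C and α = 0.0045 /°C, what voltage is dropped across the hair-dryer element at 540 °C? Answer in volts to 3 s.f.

48.0 V

A = πr² = π(3.1200e-04 m)² = 3.058e-07 m²
R₍20₎ = ρL/A = (5.76×10^-8)(5.23)/(3.058e-07) = 0.9851 Ω
R₍540₎ = R₍20₎(1 + αΔT) = 0.9851 × (1 + 0.0045×520) = 3.29 Ω
V = IR = 14.6 × 3.29 = 48.0 V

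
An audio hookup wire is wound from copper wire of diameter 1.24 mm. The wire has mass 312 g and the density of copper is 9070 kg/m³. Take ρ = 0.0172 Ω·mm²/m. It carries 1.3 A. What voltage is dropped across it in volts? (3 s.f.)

ρ = 0.0172 Ω·mm²/m = 1.72×10^-8 Ω·m
A = π(d/2)² = π(6.2000e-04 m)² = 1.2076e-06 m²
L = m/(density·A) = 0.312/(9070×1.2076e-06) = 28.48 m
R = ρL/A = (1.72×10^-8)(28.48)/(1.2076e-06) = 0.4057 Ω
V = IR = 1.3 × 0.4057 = 0.527 V

0.527 V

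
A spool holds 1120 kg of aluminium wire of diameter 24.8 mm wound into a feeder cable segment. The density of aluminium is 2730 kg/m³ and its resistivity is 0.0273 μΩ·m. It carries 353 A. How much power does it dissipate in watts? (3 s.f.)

ρ = 0.0273 μΩ·m = 2.73×10^-8 Ω·m
A = π(d/2)² = π(1.2400e-02 m)² = 4.8305e-04 m²
L = m/(density·A) = 1120/(2730×4.8305e-04) = 849.3 m
R = ρL/A = (2.73×10^-8)(849.3)/(4.8305e-04) = 0.048 Ω
P = I²R = (353)² × 0.048 = 5980 W

5980 W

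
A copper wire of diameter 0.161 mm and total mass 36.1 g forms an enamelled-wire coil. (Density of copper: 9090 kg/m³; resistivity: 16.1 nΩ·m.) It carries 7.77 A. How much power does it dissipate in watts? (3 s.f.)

ρ = 16.1 nΩ·m = 1.61×10^-8 Ω·m
A = π(d/2)² = π(8.0500e-05 m)² = 2.0358e-08 m²
L = m/(density·A) = 0.0361/(9090×2.0358e-08) = 195.1 m
R = ρL/A = (1.61×10^-8)(195.1)/(2.0358e-08) = 154.3 Ω
P = I²R = (7.77)² × 154.3 = 9310 W

9310 W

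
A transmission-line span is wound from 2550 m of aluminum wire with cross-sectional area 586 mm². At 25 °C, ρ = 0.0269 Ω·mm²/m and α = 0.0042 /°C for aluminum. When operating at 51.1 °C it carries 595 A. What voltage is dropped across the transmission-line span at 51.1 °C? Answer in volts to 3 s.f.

77.3 V

ρ = 0.0269 Ω·mm²/m = 2.69×10^-8 Ω·m
A = 586 mm² = 5.860e-04 m²
R₍25₎ = ρL/A = (2.69×10^-8)(2550)/(5.860e-04) = 0.1171 Ω
R₍51.1₎ = R₍25₎(1 + αΔT) = 0.1171 × (1 + 0.0042×26.1) = 0.1299 Ω
V = IR = 595 × 0.1299 = 77.3 V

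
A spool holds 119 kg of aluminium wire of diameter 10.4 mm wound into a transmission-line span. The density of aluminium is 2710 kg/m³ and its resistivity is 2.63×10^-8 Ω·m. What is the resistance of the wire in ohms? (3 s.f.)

A = π(d/2)² = π(5.2000e-03 m)² = 8.4949e-05 m²
L = m/(density·A) = 119/(2710×8.4949e-05) = 516.9 m
R = ρL/A = (2.63×10^-8)(516.9)/(8.4949e-05) = 0.160 Ω

0.160 Ω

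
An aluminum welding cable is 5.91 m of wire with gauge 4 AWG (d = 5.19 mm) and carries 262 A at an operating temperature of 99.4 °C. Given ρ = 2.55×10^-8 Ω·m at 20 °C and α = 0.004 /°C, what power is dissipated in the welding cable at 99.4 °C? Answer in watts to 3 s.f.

A = π(5.19/2 mm)² = π(2.5950e-03 m)² = 2.116e-05 m²
R₍20₎ = ρL/A = (2.55×10^-8)(5.91)/(2.116e-05) = 0.007124 Ω
R₍99.4₎ = R₍20₎(1 + αΔT) = 0.007124 × (1 + 0.004×79.4) = 0.009386 Ω
P = I²R = (262)² × 0.009386 = 644 W

644 W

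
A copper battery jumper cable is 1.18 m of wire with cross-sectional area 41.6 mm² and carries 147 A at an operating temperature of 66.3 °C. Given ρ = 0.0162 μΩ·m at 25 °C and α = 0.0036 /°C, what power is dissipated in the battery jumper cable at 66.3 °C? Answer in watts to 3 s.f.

11.4 W

ρ = 0.0162 μΩ·m = 1.62×10^-8 Ω·m
A = 41.6 mm² = 4.160e-05 m²
R₍25₎ = ρL/A = (1.62×10^-8)(1.18)/(4.160e-05) = 4.595×10^-4 Ω
R₍66.3₎ = R₍25₎(1 + αΔT) = 4.595×10^-4 × (1 + 0.0036×41.3) = 5.278×10^-4 Ω
P = I²R = (147)² × 5.278×10^-4 = 11.4 W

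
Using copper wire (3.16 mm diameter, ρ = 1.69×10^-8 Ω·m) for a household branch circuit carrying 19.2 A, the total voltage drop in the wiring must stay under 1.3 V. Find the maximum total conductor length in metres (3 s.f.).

A = π(d/2)² = π(1.5800e-03 m)² = 7.843e-06 m²
L_max = V_max·A/(1·ρI) = (1.3)(7.843e-06)/(1.69×10^-8×19.2) = 31.4 m

31.4 m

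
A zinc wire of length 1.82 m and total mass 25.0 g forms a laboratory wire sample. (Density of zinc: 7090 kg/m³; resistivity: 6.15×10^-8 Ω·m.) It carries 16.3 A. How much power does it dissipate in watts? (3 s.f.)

A = m/(density·L) = 0.025/(7090×1.82) = 1.9374e-06 m²
R = ρL/A = (6.15×10^-8)(1.82)/(1.9374e-06) = 0.05777 Ω
P = I²R = (16.3)² × 0.05777 = 15.3 W

15.3 W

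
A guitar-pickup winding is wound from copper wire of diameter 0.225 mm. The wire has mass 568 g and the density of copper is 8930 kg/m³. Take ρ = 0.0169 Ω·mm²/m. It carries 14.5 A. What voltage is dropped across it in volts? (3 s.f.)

9860 V

ρ = 0.0169 Ω·mm²/m = 1.69×10^-8 Ω·m
A = π(d/2)² = π(1.1250e-04 m)² = 3.9761e-08 m²
L = m/(density·A) = 0.568/(8930×3.9761e-08) = 1600 m
R = ρL/A = (1.69×10^-8)(1600)/(3.9761e-08) = 679.9 Ω
V = IR = 14.5 × 679.9 = 9860 V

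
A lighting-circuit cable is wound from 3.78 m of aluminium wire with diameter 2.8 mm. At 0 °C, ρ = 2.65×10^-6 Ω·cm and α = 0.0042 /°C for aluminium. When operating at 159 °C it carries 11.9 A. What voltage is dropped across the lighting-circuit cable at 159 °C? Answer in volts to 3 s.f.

0.323 V

ρ = 2.65×10^-6 Ω·cm = 2.65×10^-8 Ω·m
A = π(d/2)² = π(1.4000e-03 m)² = 6.158e-06 m²
R₍0₎ = ρL/A = (2.65×10^-8)(3.78)/(6.158e-06) = 0.01627 Ω
R₍159₎ = R₍0₎(1 + αΔT) = 0.01627 × (1 + 0.0042×159) = 0.02713 Ω
V = IR = 11.9 × 0.02713 = 0.323 V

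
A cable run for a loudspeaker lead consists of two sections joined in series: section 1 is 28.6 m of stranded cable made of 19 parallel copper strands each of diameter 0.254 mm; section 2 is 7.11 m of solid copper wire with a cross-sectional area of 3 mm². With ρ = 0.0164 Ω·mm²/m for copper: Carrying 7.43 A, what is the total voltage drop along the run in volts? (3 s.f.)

3.91 V

ρ = 0.0164 Ω·mm²/m = 1.64×10^-8 Ω·m
Section 1: A_strand = π(1.2700e-04)² = 5.067e-08 m²; R₁ = ρL/(N·A_s) = (1.64×10^-8)(28.6)/(19×5.067e-08) = 0.4872 Ω
Section 2: A = 3 mm² = 3.000e-06 m²
R₂ = (1.64×10^-8)(7.11)/(3.000e-06) = 0.03887 Ω
R = R₁ + R₂ = 0.5261 Ω
V = IR = 7.43 × 0.5261 = 3.91 V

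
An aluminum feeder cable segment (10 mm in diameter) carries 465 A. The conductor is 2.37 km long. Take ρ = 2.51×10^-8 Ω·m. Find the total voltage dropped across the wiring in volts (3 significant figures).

A = π(d/2)² = π(5.0000e-03 m)² = 7.854e-05 m²
R = ρL/A = (2.51×10^-8)(2370)/(7.854e-05) = 0.7574 Ω
V = IR = 465 × 0.7574 = 352 V

352 V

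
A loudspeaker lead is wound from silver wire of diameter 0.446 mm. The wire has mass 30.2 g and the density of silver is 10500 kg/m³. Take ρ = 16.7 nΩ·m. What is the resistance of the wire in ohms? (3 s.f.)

ρ = 16.7 nΩ·m = 1.67×10^-8 Ω·m
A = π(d/2)² = π(2.2300e-04 m)² = 1.5623e-07 m²
L = m/(density·A) = 0.0302/(10500×1.5623e-07) = 18.41 m
R = ρL/A = (1.67×10^-8)(18.41)/(1.5623e-07) = 1.97 Ω

1.97 Ω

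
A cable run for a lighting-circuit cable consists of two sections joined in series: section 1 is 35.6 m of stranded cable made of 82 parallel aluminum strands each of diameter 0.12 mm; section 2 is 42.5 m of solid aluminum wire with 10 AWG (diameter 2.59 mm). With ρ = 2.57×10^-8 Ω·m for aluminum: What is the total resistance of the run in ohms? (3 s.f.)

1.19 Ω

Section 1: A_strand = π(6.0000e-05)² = 1.131e-08 m²; R₁ = ρL/(N·A_s) = (2.57×10^-8)(35.6)/(82×1.131e-08) = 0.9865 Ω
Section 2: A = π(2.59/2 mm)² = π(1.2950e-03 m)² = 5.269e-06 m²
R₂ = (2.57×10^-8)(42.5)/(5.269e-06) = 0.2073 Ω
R = R₁ + R₂ = 1.19 Ω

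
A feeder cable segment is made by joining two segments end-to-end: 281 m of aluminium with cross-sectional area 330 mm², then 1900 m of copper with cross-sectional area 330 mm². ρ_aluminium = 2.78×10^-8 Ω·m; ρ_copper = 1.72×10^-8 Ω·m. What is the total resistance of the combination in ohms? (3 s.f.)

0.123 Ω

Segment 1: A = 330 mm² = 3.300e-04 m²
R₁ = ρL/A = (2.78×10^-8)(281)/(3.300e-04) = 0.02367 Ω
R₂ = (1.72×10^-8)(1900)/(3.300e-04) = 0.09903 Ω
R = R₁ + R₂ = 0.123 Ω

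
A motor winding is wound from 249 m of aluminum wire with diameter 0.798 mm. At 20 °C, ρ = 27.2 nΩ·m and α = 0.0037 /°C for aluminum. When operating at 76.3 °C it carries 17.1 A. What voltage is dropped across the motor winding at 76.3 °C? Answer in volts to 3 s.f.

280 V

ρ = 27.2 nΩ·m = 2.72×10^-8 Ω·m
A = π(d/2)² = π(3.9900e-04 m)² = 5.001e-07 m²
R₍20₎ = ρL/A = (2.72×10^-8)(249)/(5.001e-07) = 13.54 Ω
R₍76.3₎ = R₍20₎(1 + αΔT) = 13.54 × (1 + 0.0037×56.3) = 16.36 Ω
V = IR = 17.1 × 16.36 = 280 V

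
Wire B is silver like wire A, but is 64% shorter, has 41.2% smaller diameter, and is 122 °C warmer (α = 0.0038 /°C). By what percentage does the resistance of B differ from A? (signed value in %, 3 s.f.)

R ∝ ρL/d² with ρ ∝ (1+αΔT), so R_B/R_A = (1 − 64/100) × (1 − 41.2/100)⁻² × (1 + 0.0038×122)
= 0.36 × 2.892 × 1.464 = 1.524
(R_B − R_A)/R_A = 1.524 − 1 = 52.4%

52.4%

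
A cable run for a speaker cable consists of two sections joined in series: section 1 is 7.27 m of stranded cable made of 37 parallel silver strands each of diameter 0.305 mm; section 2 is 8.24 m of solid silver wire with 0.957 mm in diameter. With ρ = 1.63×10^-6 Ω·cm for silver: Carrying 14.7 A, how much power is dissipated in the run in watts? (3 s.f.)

49.8 W

ρ = 1.63×10^-6 Ω·cm = 1.63×10^-8 Ω·m
Section 1: A_strand = π(1.5250e-04)² = 7.306e-08 m²; R₁ = ρL/(N·A_s) = (1.63×10^-8)(7.27)/(37×7.306e-08) = 0.04384 Ω
Section 2: A = π(d/2)² = π(4.7850e-04 m)² = 7.193e-07 m²
R₂ = (1.63×10^-8)(8.24)/(7.193e-07) = 0.1867 Ω
R = R₁ + R₂ = 0.2306 Ω
P = I²R = (14.7)² × 0.2306 = 49.8 W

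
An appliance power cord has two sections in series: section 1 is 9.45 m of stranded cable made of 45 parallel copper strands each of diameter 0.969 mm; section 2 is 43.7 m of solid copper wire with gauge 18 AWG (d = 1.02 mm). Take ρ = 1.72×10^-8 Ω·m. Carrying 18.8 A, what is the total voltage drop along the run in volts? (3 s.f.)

Section 1: A_strand = π(4.8450e-04)² = 7.375e-07 m²; R₁ = ρL/(N·A_s) = (1.72×10^-8)(9.45)/(45×7.375e-07) = 0.004898 Ω
Section 2: A = π(1.02/2 mm)² = π(5.1000e-04 m)² = 8.171e-07 m²
R₂ = (1.72×10^-8)(43.7)/(8.171e-07) = 0.9199 Ω
R = R₁ + R₂ = 0.9248 Ω
V = IR = 18.8 × 0.9248 = 17.4 V

17.4 V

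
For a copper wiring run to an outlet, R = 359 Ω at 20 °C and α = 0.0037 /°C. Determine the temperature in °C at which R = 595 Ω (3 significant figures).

R = R₀(1 + α(T − T₀)) ⇒ T = T₀ + (R/R₀ − 1)/α
T = 20 + (595/359 − 1)/0.0037 = 20 + (0.6574)/0.0037 = 198 °C

198 °C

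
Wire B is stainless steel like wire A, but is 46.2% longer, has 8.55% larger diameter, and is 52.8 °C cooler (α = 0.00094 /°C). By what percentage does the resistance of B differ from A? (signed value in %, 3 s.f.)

R ∝ ρL/d² with ρ ∝ (1+αΔT), so R_B/R_A = (1 + 46.2/100) × (1 + 8.55/100)⁻² × (1 − 0.00094×52.8)
= 1.462 × 0.8487 × 0.9504 = 1.179
(R_B − R_A)/R_A = 1.179 − 1 = 17.9%

17.9%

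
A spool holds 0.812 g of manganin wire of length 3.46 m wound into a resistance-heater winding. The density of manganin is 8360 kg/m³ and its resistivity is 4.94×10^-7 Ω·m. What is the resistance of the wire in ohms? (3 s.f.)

A = m/(density·L) = 8.120×10^-4/(8360×3.46) = 2.8072e-08 m²
R = ρL/A = (4.94×10^-7)(3.46)/(2.8072e-08) = 60.9 Ω

60.9 Ω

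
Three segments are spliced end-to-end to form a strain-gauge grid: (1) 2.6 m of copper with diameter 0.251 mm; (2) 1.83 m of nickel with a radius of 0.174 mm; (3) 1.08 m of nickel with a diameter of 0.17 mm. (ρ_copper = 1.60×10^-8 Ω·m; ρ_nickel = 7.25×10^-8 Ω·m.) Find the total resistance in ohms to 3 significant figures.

Seg 1: A = π(d/2)² = π(1.2550e-04 m)² = 4.948e-08 m²
R_1 = (1.60×10^-8)(2.6)/(4.948e-08) = 0.8407 Ω
Seg 2: A = πr² = π(1.7400e-04 m)² = 9.511e-08 m²
R_2 = (7.25×10^-8)(1.83)/(9.511e-08) = 1.395 Ω
Seg 3: A = π(d/2)² = π(8.5000e-05 m)² = 2.270e-08 m²
R_3 = (7.25×10^-8)(1.08)/(2.270e-08) = 3.45 Ω
R_total = R_1 + R_2 + R_3 = 5.69 Ω

5.69 Ω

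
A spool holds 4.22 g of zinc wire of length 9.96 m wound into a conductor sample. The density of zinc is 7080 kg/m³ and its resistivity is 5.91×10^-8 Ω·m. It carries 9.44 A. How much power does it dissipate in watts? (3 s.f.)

877 W

A = m/(density·L) = 0.00422/(7080×9.96) = 5.9844e-08 m²
R = ρL/A = (5.91×10^-8)(9.96)/(5.9844e-08) = 9.836 Ω
P = I²R = (9.44)² × 9.836 = 877 W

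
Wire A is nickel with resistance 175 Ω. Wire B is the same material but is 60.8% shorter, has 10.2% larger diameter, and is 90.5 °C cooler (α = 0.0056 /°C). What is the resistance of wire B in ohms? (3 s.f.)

27.9 Ω

R ∝ ρL/d² with ρ ∝ (1+αΔT), so R_B/R_A = (1 − 60.8/100) × (1 + 10.2/100)⁻² × (1 − 0.0056×90.5)
= 0.392 × 0.8235 × 0.4932 = 0.1592
R_B = 0.1592 × 175 = 27.9 Ω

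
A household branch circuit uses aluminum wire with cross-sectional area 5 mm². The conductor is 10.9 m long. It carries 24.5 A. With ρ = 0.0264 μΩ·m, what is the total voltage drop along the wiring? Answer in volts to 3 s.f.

1.41 V

ρ = 0.0264 μΩ·m = 2.64×10^-8 Ω·m
A = 5 mm² = 5.000e-06 m²
R = ρL/A = (2.64×10^-8)(10.9)/(5.000e-06) = 0.05755 Ω
V = IR = 24.5 × 0.05755 = 1.41 V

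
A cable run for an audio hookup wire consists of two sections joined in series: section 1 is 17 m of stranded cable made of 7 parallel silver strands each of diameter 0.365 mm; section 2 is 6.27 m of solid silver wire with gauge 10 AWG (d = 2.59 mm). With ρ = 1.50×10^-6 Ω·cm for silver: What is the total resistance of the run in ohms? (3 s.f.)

0.366 Ω

ρ = 1.50×10^-6 Ω·cm = 1.50×10^-8 Ω·m
Section 1: A_strand = π(1.8250e-04)² = 1.046e-07 m²; R₁ = ρL/(N·A_s) = (1.50×10^-8)(17)/(7×1.046e-07) = 0.3482 Ω
Section 2: A = π(2.59/2 mm)² = π(1.2950e-03 m)² = 5.269e-06 m²
R₂ = (1.50×10^-8)(6.27)/(5.269e-06) = 0.01785 Ω
R = R₁ + R₂ = 0.366 Ω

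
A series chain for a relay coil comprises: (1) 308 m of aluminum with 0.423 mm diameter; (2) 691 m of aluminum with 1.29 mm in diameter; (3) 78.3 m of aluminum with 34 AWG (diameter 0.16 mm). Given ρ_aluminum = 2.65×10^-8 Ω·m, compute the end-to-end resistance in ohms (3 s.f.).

Seg 1: A = π(d/2)² = π(2.1150e-04 m)² = 1.405e-07 m²
R_1 = (2.65×10^-8)(308)/(1.405e-07) = 58.08 Ω
Seg 2: A = π(d/2)² = π(6.4500e-04 m)² = 1.307e-06 m²
R_2 = (2.65×10^-8)(691)/(1.307e-06) = 14.01 Ω
Seg 3: A = π(0.16/2 mm)² = π(8.0000e-05 m)² = 2.011e-08 m²
R_3 = (2.65×10^-8)(78.3)/(2.011e-08) = 103.2 Ω
R_total = R_1 + R_2 + R_3 = 175 Ω

175 Ω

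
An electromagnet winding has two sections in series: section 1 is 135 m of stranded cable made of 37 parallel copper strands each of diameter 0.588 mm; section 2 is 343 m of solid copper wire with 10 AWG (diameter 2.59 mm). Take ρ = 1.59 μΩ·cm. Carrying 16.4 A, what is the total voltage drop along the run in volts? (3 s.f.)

20.5 V

ρ = 1.59 μΩ·cm = 1.59×10^-8 Ω·m
Section 1: A_strand = π(2.9400e-04)² = 2.715e-07 m²; R₁ = ρL/(N·A_s) = (1.59×10^-8)(135)/(37×2.715e-07) = 0.2136 Ω
Section 2: A = π(2.59/2 mm)² = π(1.2950e-03 m)² = 5.269e-06 m²
R₂ = (1.59×10^-8)(343)/(5.269e-06) = 1.035 Ω
R = R₁ + R₂ = 1.249 Ω
V = IR = 16.4 × 1.249 = 20.5 V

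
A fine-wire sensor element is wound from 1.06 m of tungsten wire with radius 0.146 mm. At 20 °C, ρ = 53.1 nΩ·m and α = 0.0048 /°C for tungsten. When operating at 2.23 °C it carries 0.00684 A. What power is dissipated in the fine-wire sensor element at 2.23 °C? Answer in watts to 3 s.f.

ρ = 53.1 nΩ·m = 5.31×10^-8 Ω·m
A = πr² = π(1.4600e-04 m)² = 6.697e-08 m²
R₍20₎ = ρL/A = (5.31×10^-8)(1.06)/(6.697e-08) = 0.8405 Ω
R₍2.23₎ = R₍20₎(1 + αΔT) = 0.8405 × (1 + 0.0048×-17.8) = 0.7688 Ω
P = I²R = (0.00684)² × 0.7688 = 3.60×10^-5 W

3.60×10^-5 W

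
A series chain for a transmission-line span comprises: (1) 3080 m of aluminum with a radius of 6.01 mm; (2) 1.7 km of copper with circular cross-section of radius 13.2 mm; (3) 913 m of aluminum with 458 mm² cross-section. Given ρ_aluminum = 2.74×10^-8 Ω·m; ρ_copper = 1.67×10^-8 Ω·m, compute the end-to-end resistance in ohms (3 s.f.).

0.850 Ω

Seg 1: A = πr² = π(6.0100e-03 m)² = 1.135e-04 m²
R_1 = (2.74×10^-8)(3080)/(1.135e-04) = 0.7437 Ω
Seg 2: A = πr² = π(1.3200e-02 m)² = 5.474e-04 m²
R_2 = (1.67×10^-8)(1700)/(5.474e-04) = 0.05186 Ω
Seg 3: A = 458 mm² = 4.580e-04 m²
R_3 = (2.74×10^-8)(913)/(4.580e-04) = 0.05462 Ω
R_total = R_1 + R_2 + R_3 = 0.850 Ω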